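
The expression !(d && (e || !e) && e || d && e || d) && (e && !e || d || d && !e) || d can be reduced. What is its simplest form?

d

!(d && (e || !e) && e || d && e || d) && (e && !e || d || d && !e) || d
= !(d && (e || !e) && e || d && e || d) && (e && !e || d) || d   — absorption
= !(d && (e || !e) && e || d && e || d) && d || d   — complement / identity
= !(d && e || d && e || d) && d || d   — complement / identity
= !(d && e || d) && d || d   — idempotence
= !d && d || d   — absorption
= d   — complement / identity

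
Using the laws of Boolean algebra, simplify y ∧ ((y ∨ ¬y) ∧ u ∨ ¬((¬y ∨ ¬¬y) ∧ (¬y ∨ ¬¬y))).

y ∧ u

y ∧ ((y ∨ ¬y) ∧ u ∨ ¬((¬y ∨ ¬¬y) ∧ (¬y ∨ ¬¬y)))
= y ∧ ((y ∨ ¬y) ∧ u ∨ ¬(¬y ∨ ¬¬y))   [idempotence]
= y ∧ (u ∨ ¬(¬y ∨ ¬¬y))   [complement / identity]
= y ∧ (u ∨ y ∧ ¬y)   [De Morgan]
= y ∧ u   [complement / identity]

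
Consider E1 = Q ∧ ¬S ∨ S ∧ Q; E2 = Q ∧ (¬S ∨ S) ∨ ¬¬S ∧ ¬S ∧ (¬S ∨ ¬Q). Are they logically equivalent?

Yes

E1: Q ∧ ¬S ∨ S ∧ Q
    = Q ∧ (¬S ∨ S)   — distribution
    = Q   — complement / identity
E2: Q ∧ (¬S ∨ S) ∨ ¬¬S ∧ ¬S ∧ (¬S ∨ ¬Q)
    = Q ∧ (¬S ∨ S) ∨ S ∧ ¬S ∧ (¬S ∨ ¬Q)   — double negation
    = Q ∧ (¬S ∨ S) ∨ S ∧ ¬S   — absorption
    = Q ∧ (¬S ∨ S)   — complement / identity
    = Q   — complement / identity
Both reduce to Q, so they are equivalent.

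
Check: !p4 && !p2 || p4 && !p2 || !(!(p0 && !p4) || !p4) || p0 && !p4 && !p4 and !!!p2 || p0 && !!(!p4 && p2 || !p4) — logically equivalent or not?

E1: !p4 && !p2 || p4 && !p2 || !(!(p0 && !p4) || !p4) || p0 && !p4 && !p4
    = !p2 || !(!(p0 && !p4) || !p4) || p0 && !p4 && !p4   [distribution]
    = !p2 || p0 && !p4 && p4 || p0 && !p4 && !p4   [De Morgan]
    = !p2 || p0 && !p4   [distribution]
E2: !!!p2 || p0 && !!(!p4 && p2 || !p4)
    = !!!p2 || p0 && (!p4 && p2 || !p4)   [double negation]
    = !!!p2 || p0 && !p4   [absorption]
    = !p2 || p0 && !p4   [double negation]
Both reduce to !p2 || p0 && !p4, so they are equivalent.

Yes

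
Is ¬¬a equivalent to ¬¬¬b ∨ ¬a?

E1: ¬¬a
    = a   (double negation)
E2: ¬¬¬b ∨ ¬a
    = ¬b ∨ ¬a   (double negation)
These differ: at a=0, b=0, E1 = 0 but E2 = 1.

No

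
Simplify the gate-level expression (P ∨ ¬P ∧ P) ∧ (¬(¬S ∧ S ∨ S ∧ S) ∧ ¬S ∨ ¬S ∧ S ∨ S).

P

(P ∨ ¬P ∧ P) ∧ (¬(¬S ∧ S ∨ S ∧ S) ∧ ¬S ∨ ¬S ∧ S ∨ S)
= (P ∨ ¬P ∧ P) ∧ (¬S ∧ ¬S ∨ ¬S ∧ S ∨ S)   (distribution)
= (P ∨ ¬P ∧ P) ∧ (¬S ∨ S)   (distribution)
= P ∨ ¬P ∧ P   (complement / identity)
= P   (complement / identity)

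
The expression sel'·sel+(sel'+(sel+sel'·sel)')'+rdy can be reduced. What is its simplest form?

sel+rdy

sel'·sel+(sel'+(sel+sel'·sel)')'+rdy
= sel'·sel+sel·(sel+sel'·sel)+rdy
= sel'·sel+sel·sel+rdy
= sel+rdy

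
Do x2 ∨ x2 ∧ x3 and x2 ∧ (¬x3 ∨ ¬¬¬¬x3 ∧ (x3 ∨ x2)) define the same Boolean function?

E1: x2 ∨ x2 ∧ x3
    = x2   (absorption)
E2: x2 ∧ (¬x3 ∨ ¬¬¬¬x3 ∧ (x3 ∨ x2))
    = x2 ∧ (¬x3 ∨ ¬¬x3 ∧ (x3 ∨ x2))   (double negation)
    = x2 ∧ (¬x3 ∨ x3 ∧ (x3 ∨ x2))   (double negation)
    = x2 ∧ (¬x3 ∨ x3)   (absorption)
    = x2   (complement / identity)
Both reduce to x2, so they are equivalent.

Yes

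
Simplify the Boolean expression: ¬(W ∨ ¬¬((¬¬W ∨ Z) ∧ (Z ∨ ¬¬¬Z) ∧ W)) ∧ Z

¬(W ∨ ¬¬((¬¬W ∨ Z) ∧ (Z ∨ ¬¬¬Z) ∧ W)) ∧ Z
= ¬(W ∨ (¬¬W ∨ Z) ∧ (Z ∨ ¬¬¬Z) ∧ W) ∧ Z   — double negation
= ¬(W ∨ (¬¬W ∨ Z) ∧ (Z ∨ ¬Z) ∧ W) ∧ Z   — double negation
= ¬(W ∨ (W ∨ Z) ∧ (Z ∨ ¬Z) ∧ W) ∧ Z   — double negation
= ¬(W ∨ (W ∨ Z) ∧ W) ∧ Z   — complement / identity
= ¬(W ∨ W) ∧ Z   — absorption
= ¬W ∧ Z   — idempotence

¬W ∧ Z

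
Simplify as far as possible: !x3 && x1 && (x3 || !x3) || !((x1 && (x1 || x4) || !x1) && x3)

!x3 && x1 && (x3 || !x3) || !((x1 && (x1 || x4) || !x1) && x3)
= !x3 && x1 && (x3 || !x3) || !((x1 || !x1) && x3)   (absorption)
= !x3 && x1 && (x3 || !x3) || !x3   (complement / identity)
= !x3 && x1 || !x3   (complement / identity)
= !x3   (absorption)

!x3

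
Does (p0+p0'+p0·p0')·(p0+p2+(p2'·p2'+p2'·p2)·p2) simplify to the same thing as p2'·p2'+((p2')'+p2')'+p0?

No

E1: (p0+p0'+p0·p0')·(p0+p2+(p2'·p2'+p2'·p2)·p2)
    = (p0+p0'+p0·p0')·(p0+p2+p2'·p2)   — distribution
    = (p0+p0')·(p0+p2+p2'·p2)   — complement / identity
    = (p0+p0')·(p0+p2)   — complement / identity
    = p0+p2   — complement / identity
E2: p2'·p2'+((p2')'+p2')'+p0
    = p2'·p2'+p2'·p2+p0   — De Morgan
    = p2'+p0   — distribution
These differ: at p0=0, p2=0, E1 = 0 but E2 = 1.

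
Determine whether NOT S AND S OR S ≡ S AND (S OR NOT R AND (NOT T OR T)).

Yes

E1: NOT S AND S OR S
    = S   (complement / identity)
E2: S AND (S OR NOT R AND (NOT T OR T))
    = S AND (S OR NOT R)   (complement / identity)
    = S   (absorption)
Both reduce to S, so they are equivalent.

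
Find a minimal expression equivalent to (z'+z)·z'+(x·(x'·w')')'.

z'+x'

(z'+z)·z'+(x·(x'·w')')'
= (z'+z)·z'+(x·(x+w))'   — De Morgan
= (z'+z)·z'+x'   — absorption
= z'+x'   — complement / identity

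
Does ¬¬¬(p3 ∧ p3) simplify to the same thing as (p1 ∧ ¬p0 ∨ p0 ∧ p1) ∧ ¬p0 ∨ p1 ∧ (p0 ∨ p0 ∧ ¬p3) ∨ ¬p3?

E1: ¬¬¬(p3 ∧ p3)
    = ¬¬¬p3
    = ¬p3
E2: (p1 ∧ ¬p0 ∨ p0 ∧ p1) ∧ ¬p0 ∨ p1 ∧ (p0 ∨ p0 ∧ ¬p3) ∨ ¬p3
    = (p1 ∧ ¬p0 ∨ p0 ∧ p1) ∧ ¬p0 ∨ p1 ∧ p0 ∨ ¬p3
    = p1 ∧ ¬p0 ∨ p1 ∧ p0 ∨ ¬p3
    = p1 ∨ ¬p3
These differ: at p0=0, p1=1, p3=1, E1 = 0 but E2 = 1.

No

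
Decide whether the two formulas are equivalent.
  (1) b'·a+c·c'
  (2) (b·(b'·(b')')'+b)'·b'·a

E1: b'·a+c·c'
    = b'·a   (complement / identity)
E2: (b·(b'·(b')')'+b)'·b'·a
    = (b·(b+b')+b)'·b'·a   (De Morgan)
    = (b+b)'·b'·a   (complement / identity)
    = b'·b'·a   (idempotence)
    = b'·a   (idempotence)
Both reduce to b'·a, so they are equivalent.

Yes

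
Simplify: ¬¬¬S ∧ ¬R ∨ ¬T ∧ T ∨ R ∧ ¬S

¬¬¬S ∧ ¬R ∨ ¬T ∧ T ∨ R ∧ ¬S
= ¬¬¬S ∧ ¬R ∨ R ∧ ¬S   (complement / identity)
= ¬S ∧ ¬R ∨ R ∧ ¬S   (double negation)
= ¬S   (distribution)

¬S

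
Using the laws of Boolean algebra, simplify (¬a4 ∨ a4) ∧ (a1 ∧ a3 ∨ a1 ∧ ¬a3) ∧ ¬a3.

(¬a4 ∨ a4) ∧ (a1 ∧ a3 ∨ a1 ∧ ¬a3) ∧ ¬a3
= (a1 ∧ a3 ∨ a1 ∧ ¬a3) ∧ ¬a3
= a1 ∧ ¬a3

a1 ∧ ¬a3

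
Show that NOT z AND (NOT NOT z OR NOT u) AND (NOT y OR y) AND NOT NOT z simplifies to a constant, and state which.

FALSE

NOT z AND (NOT NOT z OR NOT u) AND (NOT y OR y) AND NOT NOT z
= NOT z AND (NOT NOT z OR NOT u) AND NOT NOT z   (complement / identity)
= NOT z AND NOT NOT z   (absorption)
= NOT z AND z   (double negation)
= FALSE   (complement)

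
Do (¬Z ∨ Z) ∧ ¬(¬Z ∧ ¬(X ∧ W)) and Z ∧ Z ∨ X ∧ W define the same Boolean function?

Yes

E1: (¬Z ∨ Z) ∧ ¬(¬Z ∧ ¬(X ∧ W))
    = ¬(¬Z ∧ ¬(X ∧ W))   [complement / identity]
    = Z ∨ X ∧ W   [De Morgan]
E2: Z ∧ Z ∨ X ∧ W
    = Z ∨ X ∧ W   [idempotence]
Both reduce to Z ∨ X ∧ W, so they are equivalent.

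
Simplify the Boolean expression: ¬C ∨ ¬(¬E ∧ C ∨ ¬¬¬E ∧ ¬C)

¬C ∨ E

¬C ∨ ¬(¬E ∧ C ∨ ¬¬¬E ∧ ¬C)
= ¬C ∨ ¬(¬E ∧ C ∨ ¬E ∧ ¬C)   [double negation]
= ¬C ∨ ¬¬E   [distribution]
= ¬C ∨ E   [double negation]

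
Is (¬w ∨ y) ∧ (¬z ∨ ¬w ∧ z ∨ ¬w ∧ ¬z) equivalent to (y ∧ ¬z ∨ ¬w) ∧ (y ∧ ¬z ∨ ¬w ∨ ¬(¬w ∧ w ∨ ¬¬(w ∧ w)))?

Yes

E1: (¬w ∨ y) ∧ (¬z ∨ ¬w ∧ z ∨ ¬w ∧ ¬z)
    = (¬w ∨ y) ∧ (¬z ∨ ¬w)
    = y ∧ ¬z ∨ ¬w
E2: (y ∧ ¬z ∨ ¬w) ∧ (y ∧ ¬z ∨ ¬w ∨ ¬(¬w ∧ w ∨ ¬¬(w ∧ w)))
    = (y ∧ ¬z ∨ ¬w) ∧ (y ∧ ¬z ∨ ¬w ∨ ¬(¬w ∧ w ∨ w ∧ w))
    = (y ∧ ¬z ∨ ¬w) ∧ (y ∧ ¬z ∨ ¬w ∨ ¬w)
    = y ∧ ¬z ∨ ¬w
Both reduce to y ∧ ¬z ∨ ¬w, so they are equivalent.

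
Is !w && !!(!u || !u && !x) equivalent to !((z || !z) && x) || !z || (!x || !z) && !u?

E1: !w && !!(!u || !u && !x)
    = !w && !!!u   — absorption
    = !w && !u   — double negation
E2: !((z || !z) && x) || !z || (!x || !z) && !u
    = !x || !z || (!x || !z) && !u   — complement / identity
    = !x || !z   — absorption
These differ: at u=1, w=1, x=0, z=0, E1 = 0 but E2 = 1.

No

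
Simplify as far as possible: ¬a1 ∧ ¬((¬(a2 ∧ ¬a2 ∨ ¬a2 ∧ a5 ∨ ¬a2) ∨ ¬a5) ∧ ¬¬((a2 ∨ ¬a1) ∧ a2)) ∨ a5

¬a1 ∧ ¬a2 ∨ a5

¬a1 ∧ ¬((¬(a2 ∧ ¬a2 ∨ ¬a2 ∧ a5 ∨ ¬a2) ∨ ¬a5) ∧ ¬¬((a2 ∨ ¬a1) ∧ a2)) ∨ a5
= ¬a1 ∧ ¬((¬(a2 ∧ ¬a2 ∨ ¬a2 ∧ a5 ∨ ¬a2) ∨ ¬a5) ∧ ¬¬a2) ∨ a5   — absorption
= ¬a1 ∧ ¬((¬(a2 ∧ ¬a2 ∨ ¬a2) ∨ ¬a5) ∧ ¬¬a2) ∨ a5   — absorption
= ¬a1 ∧ ¬((¬¬a2 ∨ ¬a5) ∧ ¬¬a2) ∨ a5   — complement / identity
= ¬a1 ∧ ¬¬¬a2 ∨ a5   — absorption
= ¬a1 ∧ ¬a2 ∨ a5   — double negation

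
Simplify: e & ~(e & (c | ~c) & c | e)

0

e & ~(e & (c | ~c) & c | e)
= e & ~(e & c | e)   (complement / identity)
= e & ~e   (absorption)
= 0   (complement)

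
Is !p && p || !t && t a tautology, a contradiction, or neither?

!p && p || !t && t
= !t && t   [complement / identity]
= false   [complement]

contradiction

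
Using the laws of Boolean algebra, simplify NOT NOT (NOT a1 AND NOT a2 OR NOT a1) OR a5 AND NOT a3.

NOT a1 OR a5 AND NOT a3

NOT NOT (NOT a1 AND NOT a2 OR NOT a1) OR a5 AND NOT a3
= NOT NOT NOT a1 OR a5 AND NOT a3   (absorption)
= NOT a1 OR a5 AND NOT a3   (double negation)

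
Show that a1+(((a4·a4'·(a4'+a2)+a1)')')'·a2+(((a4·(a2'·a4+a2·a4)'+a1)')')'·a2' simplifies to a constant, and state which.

a1+(((a4·a4'·(a4'+a2)+a1)')')'·a2+(((a4·(a2'·a4+a2·a4)'+a1)')')'·a2'
= a1+(((a4·a4'·(a4'+a2)+a1)')')'·a2+(((a4·a4'+a1)')')'·a2'
= a1+(((a4·a4'+a1)')')'·a2+(((a4·a4'+a1)')')'·a2'
= a1+(((a4·a4'+a1)')')'
= a1+((a1')')'
= a1+a1'
= 1

1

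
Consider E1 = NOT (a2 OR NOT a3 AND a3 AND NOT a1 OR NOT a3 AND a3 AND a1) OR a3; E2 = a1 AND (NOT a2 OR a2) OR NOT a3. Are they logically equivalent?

No

E1: NOT (a2 OR NOT a3 AND a3 AND NOT a1 OR NOT a3 AND a3 AND a1) OR a3
    = NOT (a2 OR NOT a3 AND a3) OR a3   [distribution]
    = NOT a2 OR a3   [complement / identity]
E2: a1 AND (NOT a2 OR a2) OR NOT a3
    = a1 OR NOT a3   [complement / identity]
These differ: at a1=0, a2=1, a3=1, E1 = 1 but E2 = 0.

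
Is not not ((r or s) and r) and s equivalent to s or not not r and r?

No

E1: not not ((r or s) and r) and s
    = not not r and s
    = r and s
E2: s or not not r and r
    = s or r and r
    = s or r
These differ: at r=0, s=1, E1 = 0 but E2 = 1.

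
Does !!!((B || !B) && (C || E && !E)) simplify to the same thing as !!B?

E1: !!!((B || !B) && (C || E && !E))
    = !!!((B || !B) && C)   (complement / identity)
    = !((B || !B) && C)   (double negation)
    = !C   (complement / identity)
E2: !!B
    = B   (double negation)
These differ: at B=0, C=0, E=0, E1 = 1 but E2 = 0.

No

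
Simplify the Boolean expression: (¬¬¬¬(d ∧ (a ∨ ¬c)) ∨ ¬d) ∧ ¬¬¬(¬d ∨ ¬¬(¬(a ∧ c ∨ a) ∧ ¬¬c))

(¬¬¬¬(d ∧ (a ∨ ¬c)) ∨ ¬d) ∧ ¬¬¬(¬d ∨ ¬¬(¬(a ∧ c ∨ a) ∧ ¬¬c))
= (¬¬¬¬(d ∧ (a ∨ ¬c)) ∨ ¬d) ∧ ¬¬¬(¬d ∨ ¬(a ∧ c ∨ a ∨ ¬c))   — De Morgan
= (¬¬¬¬(d ∧ (a ∨ ¬c)) ∨ ¬d) ∧ ¬¬¬(¬d ∨ ¬(a ∨ ¬c))   — absorption
= (¬¬(d ∧ (a ∨ ¬c)) ∨ ¬d) ∧ ¬¬¬(¬d ∨ ¬(a ∨ ¬c))   — double negation
= (¬¬(d ∧ (a ∨ ¬c)) ∨ ¬d) ∧ ¬¬(d ∧ (a ∨ ¬c))   — De Morgan
= ¬¬(d ∧ (a ∨ ¬c))   — absorption
= d ∧ (a ∨ ¬c)   — double negation

d ∧ (a ∨ ¬c)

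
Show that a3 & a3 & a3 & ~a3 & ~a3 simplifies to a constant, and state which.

a3 & a3 & a3 & ~a3 & ~a3
= a3 & a3 & a3 & ~a3   — idempotence
= a3 & a3 & ~a3   — idempotence
= a3 & ~a3   — idempotence
= 0   — complement

0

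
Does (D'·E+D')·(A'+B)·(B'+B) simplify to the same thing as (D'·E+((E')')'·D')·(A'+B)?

E1: (D'·E+D')·(A'+B)·(B'+B)
    = D'·(A'+B)·(B'+B)
    = D'·(A'+B)
E2: (D'·E+((E')')'·D')·(A'+B)
    = (D'·E+E'·D')·(A'+B)
    = D'·(A'+B)
Both reduce to D'·(A'+B), so they are equivalent.

Yes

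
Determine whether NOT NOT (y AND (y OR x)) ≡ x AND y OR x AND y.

E1: NOT NOT (y AND (y OR x))
    = NOT NOT y   [absorption]
    = y   [double negation]
E2: x AND y OR x AND y
    = x AND y   [idempotence]
These differ: at x=0, y=1, E1 = 1 but E2 = 0.

No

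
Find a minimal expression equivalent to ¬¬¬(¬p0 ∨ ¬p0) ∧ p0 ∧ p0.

¬¬¬(¬p0 ∨ ¬p0) ∧ p0 ∧ p0
= ¬¬(p0 ∧ p0) ∧ p0 ∧ p0   — De Morgan
= p0 ∧ p0 ∧ p0 ∧ p0   — double negation
= p0 ∧ p0   — idempotence
= p0   — idempotence

p0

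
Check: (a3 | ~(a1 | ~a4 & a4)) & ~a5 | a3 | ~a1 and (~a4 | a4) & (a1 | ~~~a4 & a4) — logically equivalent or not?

No

E1: (a3 | ~(a1 | ~a4 & a4)) & ~a5 | a3 | ~a1
    = (a3 | ~a1) & ~a5 | a3 | ~a1   [complement / identity]
    = a3 | ~a1   [absorption]
E2: (~a4 | a4) & (a1 | ~~~a4 & a4)
    = a1 | ~~~a4 & a4   [complement / identity]
    = a1 | ~a4 & a4   [double negation]
    = a1   [complement / identity]
These differ: at a1=0, a3=1, a4=0, a5=1, E1 = 1 but E2 = 0.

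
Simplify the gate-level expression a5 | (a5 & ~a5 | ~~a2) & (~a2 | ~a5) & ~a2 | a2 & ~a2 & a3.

a5 | (a5 & ~a5 | ~~a2) & (~a2 | ~a5) & ~a2 | a2 & ~a2 & a3
= a5 | (a5 & ~a5 | ~~a2) & ~a2 | a2 & ~a2 & a3   — absorption
= a5 | (a5 & ~a5 | a2) & ~a2 | a2 & ~a2 & a3   — double negation
= a5 | a2 & ~a2 | a2 & ~a2 & a3   — complement / identity
= a5 | a2 & ~a2   — absorption
= a5   — complement / identity

a5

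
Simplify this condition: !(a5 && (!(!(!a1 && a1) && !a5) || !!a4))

!a5

!(a5 && (!(!(!a1 && a1) && !a5) || !!a4))
= !(a5 && (!(!(!a1 && a1) && !a5) || a4))   [double negation]
= !(a5 && (!a1 && a1 || a5 || a4))   [De Morgan]
= !(a5 && (a5 || a4))   [complement / identity]
= !a5   [absorption]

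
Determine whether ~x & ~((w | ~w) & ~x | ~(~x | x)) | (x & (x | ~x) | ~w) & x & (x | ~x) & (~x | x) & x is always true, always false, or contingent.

contingent

~x & ~((w | ~w) & ~x | ~(~x | x)) | (x & (x | ~x) | ~w) & x & (x | ~x) & (~x | x) & x
= ~x & ~(~x | ~(~x | x)) | (x & (x | ~x) | ~w) & x & (x | ~x) & (~x | x) & x   (complement / identity)
= ~x & ~(~x | ~(~x | x)) | x & (x | ~x) & (~x | x) & x   (absorption)
= ~x & x & (~x | x) | x & (x | ~x) & (~x | x) & x   (De Morgan)
= ~x & x & (~x | x) | x & (~x | x) & x   (complement / identity)
= x & (~x | x)   (distribution)
= x   (complement / identity)
This depends on x, so it is not a constant.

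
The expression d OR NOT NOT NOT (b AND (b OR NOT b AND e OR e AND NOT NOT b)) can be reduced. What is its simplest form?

d OR NOT NOT NOT (b AND (b OR NOT b AND e OR e AND NOT NOT b))
= d OR NOT NOT NOT (b AND (b OR NOT b AND e OR e AND b))   [double negation]
= d OR NOT NOT NOT (b AND (b OR e))   [distribution]
= d OR NOT (b AND (b OR e))   [double negation]
= d OR NOT b   [absorption]

d OR NOT b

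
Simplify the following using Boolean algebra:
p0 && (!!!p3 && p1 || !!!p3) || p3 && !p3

p0 && !p3

p0 && (!!!p3 && p1 || !!!p3) || p3 && !p3
= p0 && !!!p3 || p3 && !p3   [absorption]
= p0 && !p3 || p3 && !p3   [double negation]
= p0 && !p3   [complement / identity]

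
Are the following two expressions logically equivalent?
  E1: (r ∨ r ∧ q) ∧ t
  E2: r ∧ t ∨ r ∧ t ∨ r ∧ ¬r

Yes

E1: (r ∨ r ∧ q) ∧ t
    = r ∧ t   — absorption
E2: r ∧ t ∨ r ∧ t ∨ r ∧ ¬r
    = r ∧ t ∨ r ∧ t   — complement / identity
    = r ∧ t   — idempotence
Both reduce to r ∧ t, so they are equivalent.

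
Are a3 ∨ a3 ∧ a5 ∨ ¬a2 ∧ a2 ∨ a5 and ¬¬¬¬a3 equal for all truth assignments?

E1: a3 ∨ a3 ∧ a5 ∨ ¬a2 ∧ a2 ∨ a5
    = a3 ∨ a3 ∧ a5 ∨ a5
    = a3 ∨ a5
E2: ¬¬¬¬a3
    = ¬¬a3
    = a3
These differ: at a2=0, a3=0, a5=1, E1 = 1 but E2 = 0.

No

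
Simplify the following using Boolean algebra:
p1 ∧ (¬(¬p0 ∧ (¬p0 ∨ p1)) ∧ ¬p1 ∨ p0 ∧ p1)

p1 ∧ (¬(¬p0 ∧ (¬p0 ∨ p1)) ∧ ¬p1 ∨ p0 ∧ p1)
= p1 ∧ (¬¬p0 ∧ ¬p1 ∨ p0 ∧ p1)   — absorption
= p1 ∧ (p0 ∧ ¬p1 ∨ p0 ∧ p1)   — double negation
= p1 ∧ p0   — distribution

p1 ∧ p0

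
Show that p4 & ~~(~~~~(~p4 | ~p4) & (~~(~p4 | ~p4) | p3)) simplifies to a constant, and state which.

p4 & ~~(~~~~(~p4 | ~p4) & (~~(~p4 | ~p4) | p3))
= p4 & ~~(~~(~p4 | ~p4) & (~~(~p4 | ~p4) | p3))   (double negation)
= p4 & ~~~~(~p4 | ~p4)   (absorption)
= p4 & ~~~(p4 & p4)   (De Morgan)
= p4 & ~(p4 & p4)   (double negation)
= p4 & ~p4   (idempotence)
= 0   (complement)

0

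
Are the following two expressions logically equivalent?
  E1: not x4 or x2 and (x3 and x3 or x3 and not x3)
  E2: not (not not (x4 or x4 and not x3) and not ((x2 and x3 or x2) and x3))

Yes

E1: not x4 or x2 and (x3 and x3 or x3 and not x3)
    = not x4 or x2 and x3   [distribution]
E2: not (not not (x4 or x4 and not x3) and not ((x2 and x3 or x2) and x3))
    = not (x4 or x4 and not x3) or (x2 and x3 or x2) and x3   [De Morgan]
    = not x4 or (x2 and x3 or x2) and x3   [absorption]
    = not x4 or x2 and x3   [absorption]
Both reduce to not x4 or x2 and x3, so they are equivalent.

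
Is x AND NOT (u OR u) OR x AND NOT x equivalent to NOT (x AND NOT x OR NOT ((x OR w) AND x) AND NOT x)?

E1: x AND NOT (u OR u) OR x AND NOT x
    = x AND NOT (u OR u)
    = x AND NOT u
E2: NOT (x AND NOT x OR NOT ((x OR w) AND x) AND NOT x)
    = NOT (x AND NOT x OR NOT x AND NOT x)
    = NOT NOT x
    = x
These differ: at u=1, w=1, x=1, E1 = 0 but E2 = 1.

No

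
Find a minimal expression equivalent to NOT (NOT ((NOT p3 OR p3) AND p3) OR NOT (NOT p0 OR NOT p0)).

p3 AND NOT p0

NOT (NOT ((NOT p3 OR p3) AND p3) OR NOT (NOT p0 OR NOT p0))
= (NOT p3 OR p3) AND p3 AND (NOT p0 OR NOT p0)   (De Morgan)
= p3 AND (NOT p0 OR NOT p0)   (complement / identity)
= p3 AND NOT p0   (idempotence)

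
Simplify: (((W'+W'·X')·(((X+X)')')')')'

W'·X'

(((W'+W'·X')·(((X+X)')')')')'
= ((W'·(((X+X)')')')')'
= W'·(((X+X)')')'
= W'·((X')')'
= W'·X'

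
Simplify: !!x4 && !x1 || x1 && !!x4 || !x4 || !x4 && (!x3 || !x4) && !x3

true

!!x4 && !x1 || x1 && !!x4 || !x4 || !x4 && (!x3 || !x4) && !x3
= !!x4 && !x1 || x1 && !!x4 || !x4 || !x4 && !x3   (absorption)
= !!x4 && !x1 || x1 && !!x4 || !x4   (absorption)
= !!x4 || !x4   (distribution)
= x4 || !x4   (double negation)
= true   (complement)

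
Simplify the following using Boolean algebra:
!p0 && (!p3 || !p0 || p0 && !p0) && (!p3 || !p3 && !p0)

!p0 && (!p3 || !p0 || p0 && !p0) && (!p3 || !p3 && !p0)
= !p0 && (!p3 || !p0 || p0 && !p0) && !p3   (absorption)
= !p0 && (!p3 || !p0) && !p3   (complement / identity)
= !p0 && !p3   (absorption)

!p0 && !p3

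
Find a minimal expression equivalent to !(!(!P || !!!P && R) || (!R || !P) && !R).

!(!(!P || !!!P && R) || (!R || !P) && !R)
= !(!(!P || !P && R) || (!R || !P) && !R)   — double negation
= !(!(!P || !P && R) || !R)   — absorption
= (!P || !P && R) && R   — De Morgan
= !P && R   — absorption

!P && R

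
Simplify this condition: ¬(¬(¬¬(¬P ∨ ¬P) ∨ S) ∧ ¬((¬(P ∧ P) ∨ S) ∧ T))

¬(¬(¬¬(¬P ∨ ¬P) ∨ S) ∧ ¬((¬(P ∧ P) ∨ S) ∧ T))
= ¬(¬(¬(P ∧ P) ∨ S) ∧ ¬((¬(P ∧ P) ∨ S) ∧ T))   — De Morgan
= ¬(P ∧ P) ∨ S ∨ (¬(P ∧ P) ∨ S) ∧ T   — De Morgan
= ¬(P ∧ P) ∨ S   — absorption
= ¬P ∨ S   — idempotence

¬P ∨ S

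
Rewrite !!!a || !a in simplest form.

!a

!!!a || !a
= !a || !a   — double negation
= !a   — idempotence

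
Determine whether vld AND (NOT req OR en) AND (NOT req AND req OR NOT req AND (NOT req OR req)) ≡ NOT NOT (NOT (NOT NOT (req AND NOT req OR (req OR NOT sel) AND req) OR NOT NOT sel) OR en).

E1: vld AND (NOT req OR en) AND (NOT req AND req OR NOT req AND (NOT req OR req))
    = vld AND (NOT req OR en) AND NOT req AND (NOT req OR req)   — complement / identity
    = vld AND (NOT req OR en) AND NOT req   — complement / identity
    = vld AND NOT req   — absorption
E2: NOT NOT (NOT (NOT NOT (req AND NOT req OR (req OR NOT sel) AND req) OR NOT NOT sel) OR en)
    = NOT NOT (NOT (NOT NOT (req AND NOT req OR req) OR NOT NOT sel) OR en)   — absorption
    = NOT NOT (NOT (NOT NOT req OR NOT NOT sel) OR en)   — complement / identity
    = NOT (NOT NOT req OR NOT NOT sel) OR en   — double negation
    = NOT req AND NOT sel OR en   — De Morgan
These differ: at en=1, req=0, sel=1, vld=0, E1 = 0 but E2 = 1.

No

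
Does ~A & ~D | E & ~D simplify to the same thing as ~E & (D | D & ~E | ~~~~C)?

No

E1: ~A & ~D | E & ~D
    = (~A | E) & ~D   [distribution]
E2: ~E & (D | D & ~E | ~~~~C)
    = ~E & (D | ~~~~C)   [absorption]
    = ~E & (D | ~~C)   [double negation]
    = ~E & (D | C)   [double negation]
These differ: at A=0, C=1, D=1, E=0, E1 = 0 but E2 = 1.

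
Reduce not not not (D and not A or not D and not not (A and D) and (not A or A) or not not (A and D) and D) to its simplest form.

not not not (D and not A or not D and not not (A and D) and (not A or A) or not not (A and D) and D)
= not not not (D and not A or not D and not not (A and D) or not not (A and D) and D)   (complement / identity)
= not not not (D and not A or not not (A and D))   (distribution)
= not not not (D and not A or A and D)   (double negation)
= not (D and not A or A and D)   (double negation)
= not D   (distribution)

not D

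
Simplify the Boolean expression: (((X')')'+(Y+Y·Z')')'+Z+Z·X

(((X')')'+(Y+Y·Z')')'+Z+Z·X
= (((X')')'+Y')'+Z+Z·X
= (((X')')'+Y')'+Z
= (X'+Y')'+Z
= X·Y+Z

X·Y+Z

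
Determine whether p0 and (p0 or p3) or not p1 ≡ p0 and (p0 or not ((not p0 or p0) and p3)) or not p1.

E1: p0 and (p0 or p3) or not p1
    = p0 or not p1
E2: p0 and (p0 or not ((not p0 or p0) and p3)) or not p1
    = p0 and (p0 or not p3) or not p1
    = p0 or not p1
Both reduce to p0 or not p1, so they are equivalent.

Yes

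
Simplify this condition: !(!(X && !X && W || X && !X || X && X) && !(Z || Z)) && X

X

!(!(X && !X && W || X && !X || X && X) && !(Z || Z)) && X
= !(!(X && !X || X && X) && !(Z || Z)) && X   — absorption
= !(!X && !(Z || Z)) && X   — distribution
= !(!X && !Z) && X   — idempotence
= (X || Z) && X   — De Morgan
= X   — absorption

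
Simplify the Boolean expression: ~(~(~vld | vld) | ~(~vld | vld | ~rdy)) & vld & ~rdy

~(~(~vld | vld) | ~(~vld | vld | ~rdy)) & vld & ~rdy
= (~vld | vld) & (~vld | vld | ~rdy) & vld & ~rdy
= (~vld | vld) & vld & ~rdy
= vld & ~rdy

vld & ~rdy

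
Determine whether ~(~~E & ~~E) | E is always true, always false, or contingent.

always true

~(~~E & ~~E) | E
= ~E | ~E | E   [De Morgan]
= ~E | E   [idempotence]
= 1   [complement]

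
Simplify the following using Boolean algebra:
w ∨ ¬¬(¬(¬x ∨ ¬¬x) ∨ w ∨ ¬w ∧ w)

w

w ∨ ¬¬(¬(¬x ∨ ¬¬x) ∨ w ∨ ¬w ∧ w)
= w ∨ ¬¬(¬(¬x ∨ ¬¬x) ∨ w)   [complement / identity]
= w ∨ ¬¬(x ∧ ¬x ∨ w)   [De Morgan]
= w ∨ ¬¬w   [complement / identity]
= w ∨ w   [double negation]
= w   [idempotence]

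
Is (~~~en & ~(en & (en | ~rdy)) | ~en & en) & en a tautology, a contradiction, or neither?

contradiction

(~~~en & ~(en & (en | ~rdy)) | ~en & en) & en
= (~en & ~(en & (en | ~rdy)) | ~en & en) & en   [double negation]
= (~en & ~en | ~en & en) & en   [absorption]
= ~en & en   [distribution]
= 0   [complement]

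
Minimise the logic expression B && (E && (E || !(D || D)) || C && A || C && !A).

B && (E && (E || !(D || D)) || C && A || C && !A)
= B && (E && (E || !D) || C && A || C && !A)
= B && (E && (E || !D) || C)
= B && (E || C)

B && (E || C)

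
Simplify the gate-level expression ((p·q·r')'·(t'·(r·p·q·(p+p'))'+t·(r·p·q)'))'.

p·q

((p·q·r')'·(t'·(r·p·q·(p+p'))'+t·(r·p·q)'))'
= ((p·q·r')'·(t'·(r·p·q)'+t·(r·p·q)'))'   [complement / identity]
= ((p·q·r')'·(r·p·q)')'   [distribution]
= p·q·r'+r·p·q   [De Morgan]
= p·q   [distribution]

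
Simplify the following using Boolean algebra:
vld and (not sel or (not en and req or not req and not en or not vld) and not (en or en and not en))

vld and (not sel or not en)

vld and (not sel or (not en and req or not req and not en or not vld) and not (en or en and not en))
= vld and (not sel or (not en and req or not req and not en or not vld) and not en)
= vld and (not sel or (not en or not vld) and not en)
= vld and (not sel or not en)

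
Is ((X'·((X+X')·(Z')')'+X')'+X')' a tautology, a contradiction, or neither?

contradiction

((X'·((X+X')·(Z')')'+X')'+X')'
= ((X'·((Z')')'+X')'+X')'   — complement / identity
= ((X'·Z'+X')'+X')'   — double negation
= ((X')'+X')'   — absorption
= X'·X   — De Morgan
= 0   — complement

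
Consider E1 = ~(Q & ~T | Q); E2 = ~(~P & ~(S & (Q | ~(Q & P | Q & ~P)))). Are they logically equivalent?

E1: ~(Q & ~T | Q)
    = ~Q   — absorption
E2: ~(~P & ~(S & (Q | ~(Q & P | Q & ~P))))
    = ~(~P & ~(S & (Q | ~Q)))   — distribution
    = ~(~P & ~S)   — complement / identity
    = P | S   — De Morgan
These differ: at P=1, Q=1, S=0, T=0, E1 = 0 but E2 = 1.

No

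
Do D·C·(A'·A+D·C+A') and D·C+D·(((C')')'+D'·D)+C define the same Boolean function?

No

E1: D·C·(A'·A+D·C+A')
    = D·C·(D·C+A')   (complement / identity)
    = D·C   (absorption)
E2: D·C+D·(((C')')'+D'·D)+C
    = D·C+D·(C'+D'·D)+C   (double negation)
    = D·C+D·C'+C   (complement / identity)
    = D+C   (distribution)
These differ: at A=0, C=0, D=1, E1 = 0 but E2 = 1.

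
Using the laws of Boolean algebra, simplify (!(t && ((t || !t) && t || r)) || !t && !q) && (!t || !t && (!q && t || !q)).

(!(t && ((t || !t) && t || r)) || !t && !q) && (!t || !t && (!q && t || !q))
= (!(t && ((t || !t) && t || r)) || !t && !q) && (!t || !t && !q)   (absorption)
= (!(t && (t || r)) || !t && !q) && (!t || !t && !q)   (complement / identity)
= (!t || !t && !q) && (!t || !t && !q)   (absorption)
= !t || !t && !q   (idempotence)
= !t   (absorption)

!t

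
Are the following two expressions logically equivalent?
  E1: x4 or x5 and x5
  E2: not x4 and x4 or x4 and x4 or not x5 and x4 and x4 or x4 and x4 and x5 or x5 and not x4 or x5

Yes

E1: x4 or x5 and x5
    = x4 or x5
E2: not x4 and x4 or x4 and x4 or not x5 and x4 and x4 or x4 and x4 and x5 or x5 and not x4 or x5
    = not x4 and x4 or x4 and x4 or x4 and x4 or x5 and not x4 or x5
    = not x4 and x4 or x4 and x4 or x5 and not x4 or x5
    = not x4 and x4 or x4 and x4 or x5
    = x4 or x5
Both reduce to x4 or x5, so they are equivalent.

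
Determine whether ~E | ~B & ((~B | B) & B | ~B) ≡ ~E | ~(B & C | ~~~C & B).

Yes

E1: ~E | ~B & ((~B | B) & B | ~B)
    = ~E | ~B & (B | ~B)   — complement / identity
    = ~E | ~B   — complement / identity
E2: ~E | ~(B & C | ~~~C & B)
    = ~E | ~(B & C | ~C & B)   — double negation
    = ~E | ~B   — distribution
Both reduce to ~E | ~B, so they are equivalent.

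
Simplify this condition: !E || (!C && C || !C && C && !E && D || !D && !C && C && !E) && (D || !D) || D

!E || D

!E || (!C && C || !C && C && !E && D || !D && !C && C && !E) && (D || !D) || D
= !E || (!C && C || !C && C && !E) && (D || !D) || D   — distribution
= !E || !C && C || !C && C && !E || D   — complement / identity
= !E || !C && C || D   — absorption
= !E || D   — complement / identity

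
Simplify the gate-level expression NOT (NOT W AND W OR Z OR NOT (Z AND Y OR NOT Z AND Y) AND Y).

NOT (NOT W AND W OR Z OR NOT (Z AND Y OR NOT Z AND Y) AND Y)
= NOT (NOT W AND W OR Z OR NOT Y AND Y)   [distribution]
= NOT (NOT W AND W OR Z)   [complement / identity]
= NOT Z   [complement / identity]

NOT Z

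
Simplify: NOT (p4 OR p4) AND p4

FALSE

NOT (p4 OR p4) AND p4
= NOT p4 AND p4   — idempotence
= FALSE   — complement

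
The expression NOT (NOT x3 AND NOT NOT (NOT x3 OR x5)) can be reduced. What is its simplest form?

NOT (NOT x3 AND NOT NOT (NOT x3 OR x5))
= NOT (NOT x3 AND (NOT x3 OR x5))   [double negation]
= NOT NOT x3   [absorption]
= x3   [double negation]

x3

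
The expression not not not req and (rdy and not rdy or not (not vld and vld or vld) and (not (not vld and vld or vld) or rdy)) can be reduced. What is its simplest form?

not not not req and (rdy and not rdy or not (not vld and vld or vld) and (not (not vld and vld or vld) or rdy))
= not not not req and not (not vld and vld or vld) and (not (not vld and vld or vld) or rdy)
= not req and not (not vld and vld or vld) and (not (not vld and vld or vld) or rdy)
= not req and not (not vld and vld or vld)
= not req and not vld

not req and not vld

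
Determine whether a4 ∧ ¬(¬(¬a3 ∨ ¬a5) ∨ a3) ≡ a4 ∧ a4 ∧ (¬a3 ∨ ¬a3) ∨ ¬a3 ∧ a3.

Yes

E1: a4 ∧ ¬(¬(¬a3 ∨ ¬a5) ∨ a3)
    = a4 ∧ ¬(a3 ∧ a5 ∨ a3)   — De Morgan
    = a4 ∧ ¬a3   — absorption
E2: a4 ∧ a4 ∧ (¬a3 ∨ ¬a3) ∨ ¬a3 ∧ a3
    = a4 ∧ a4 ∧ (¬a3 ∨ ¬a3)   — complement / identity
    = a4 ∧ (¬a3 ∨ ¬a3)   — idempotence
    = a4 ∧ ¬a3   — idempotence
Both reduce to a4 ∧ ¬a3, so they are equivalent.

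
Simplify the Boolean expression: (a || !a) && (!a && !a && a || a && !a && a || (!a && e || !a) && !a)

(a || !a) && (!a && !a && a || a && !a && a || (!a && e || !a) && !a)
= (a || !a) && (!a && a || (!a && e || !a) && !a)   [distribution]
= (a || !a) && (!a && a || !a && !a)   [absorption]
= (a || !a) && !a   [distribution]
= !a   [complement / identity]

!a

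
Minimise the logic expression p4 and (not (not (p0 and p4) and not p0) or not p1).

p4 and (p0 or not p1)

p4 and (not (not (p0 and p4) and not p0) or not p1)
= p4 and (p0 and p4 or p0 or not p1)
= p4 and (p0 or not p1)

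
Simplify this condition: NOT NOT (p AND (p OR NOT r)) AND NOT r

NOT NOT (p AND (p OR NOT r)) AND NOT r
= p AND (p OR NOT r) AND NOT r   — double negation
= p AND NOT r   — absorption

p AND NOT r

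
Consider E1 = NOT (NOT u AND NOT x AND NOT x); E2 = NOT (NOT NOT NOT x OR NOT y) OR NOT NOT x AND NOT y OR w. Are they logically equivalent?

E1: NOT (NOT u AND NOT x AND NOT x)
    = NOT (NOT u AND NOT x)   — idempotence
    = u OR x   — De Morgan
E2: NOT (NOT NOT NOT x OR NOT y) OR NOT NOT x AND NOT y OR w
    = NOT NOT x AND y OR NOT NOT x AND NOT y OR w   — De Morgan
    = NOT NOT x OR w   — distribution
    = x OR w   — double negation
These differ: at u=1, w=0, x=0, y=0, E1 = 1 but E2 = 0.

No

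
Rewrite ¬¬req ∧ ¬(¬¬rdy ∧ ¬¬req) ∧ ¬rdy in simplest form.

req ∧ ¬rdy

¬¬req ∧ ¬(¬¬rdy ∧ ¬¬req) ∧ ¬rdy
= ¬¬req ∧ (¬rdy ∨ ¬req) ∧ ¬rdy   (De Morgan)
= req ∧ (¬rdy ∨ ¬req) ∧ ¬rdy   (double negation)
= req ∧ ¬rdy   (absorption)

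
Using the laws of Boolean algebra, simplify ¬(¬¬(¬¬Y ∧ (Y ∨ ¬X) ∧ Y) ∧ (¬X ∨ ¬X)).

¬(¬¬(¬¬Y ∧ (Y ∨ ¬X) ∧ Y) ∧ (¬X ∨ ¬X))
= ¬(¬¬(Y ∧ (Y ∨ ¬X) ∧ Y) ∧ (¬X ∨ ¬X))
= ¬(¬¬(Y ∧ Y) ∧ (¬X ∨ ¬X))
= ¬(¬¬Y ∧ (¬X ∨ ¬X))
= ¬(¬¬Y ∧ ¬X)
= ¬Y ∨ X

¬Y ∨ X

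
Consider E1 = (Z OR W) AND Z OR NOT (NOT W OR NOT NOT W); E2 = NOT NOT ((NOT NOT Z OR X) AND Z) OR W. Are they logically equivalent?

No

E1: (Z OR W) AND Z OR NOT (NOT W OR NOT NOT W)
    = (Z OR W) AND Z OR W AND NOT W   (De Morgan)
    = Z OR W AND NOT W   (absorption)
    = Z   (complement / identity)
E2: NOT NOT ((NOT NOT Z OR X) AND Z) OR W
    = NOT NOT ((Z OR X) AND Z) OR W   (double negation)
    = (Z OR X) AND Z OR W   (double negation)
    = Z OR W   (absorption)
These differ: at W=1, X=0, Z=0, E1 = 0 but E2 = 1.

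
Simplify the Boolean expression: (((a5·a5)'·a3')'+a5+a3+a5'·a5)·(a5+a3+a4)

a5+a3

(((a5·a5)'·a3')'+a5+a3+a5'·a5)·(a5+a3+a4)
= (((a5·a5)'·a3')'+a5+a3)·(a5+a3+a4)   — complement / identity
= ((a5'·a3')'+a5+a3)·(a5+a3+a4)   — idempotence
= (a5+a3+a5+a3)·(a5+a3+a4)   — De Morgan
= (a5+a3)·a4+a5+a3   — distribution
= a5+a3   — absorption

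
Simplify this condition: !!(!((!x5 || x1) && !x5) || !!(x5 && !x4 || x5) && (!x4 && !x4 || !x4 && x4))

!!(!((!x5 || x1) && !x5) || !!(x5 && !x4 || x5) && (!x4 && !x4 || !x4 && x4))
= !!(!!x5 || !!(x5 && !x4 || x5) && (!x4 && !x4 || !x4 && x4))   (absorption)
= !!(!!x5 || !!(x5 && !x4 || x5) && !x4)   (distribution)
= !!(!!x5 || !!x5 && !x4)   (absorption)
= !!!!x5   (absorption)
= !!x5   (double negation)
= x5   (double negation)

x5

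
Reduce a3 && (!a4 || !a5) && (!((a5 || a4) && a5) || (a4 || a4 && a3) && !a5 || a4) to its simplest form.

a3 && (!a4 || !a5) && (!((a5 || a4) && a5) || (a4 || a4 && a3) && !a5 || a4)
= a3 && (!a4 || !a5) && (!a5 || (a4 || a4 && a3) && !a5 || a4)   (absorption)
= a3 && (!a5 || !a4 && ((a4 || a4 && a3) && !a5 || a4))   (distribution)
= a3 && (!a5 || !a4 && (a4 && !a5 || a4))   (absorption)
= a3 && (!a5 || !a4 && a4)   (absorption)
= a3 && !a5   (complement / identity)

a3 && !a5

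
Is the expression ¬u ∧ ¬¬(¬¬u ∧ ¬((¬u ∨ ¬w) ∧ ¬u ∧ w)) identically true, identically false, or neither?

identically false

¬u ∧ ¬¬(¬¬u ∧ ¬((¬u ∨ ¬w) ∧ ¬u ∧ w))
= ¬u ∧ ¬¬(¬¬u ∧ ¬(¬u ∧ w))   [absorption]
= ¬u ∧ ¬(¬u ∨ ¬u ∧ w)   [De Morgan]
= ¬u ∧ ¬¬u   [absorption]
= ¬u ∧ u   [double negation]
= False   [complement]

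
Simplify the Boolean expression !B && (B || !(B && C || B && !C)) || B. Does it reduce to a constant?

true

!B && (B || !(B && C || B && !C)) || B
= !B && (B || !B) || B   (distribution)
= !B || B   (complement / identity)
= true   (complement)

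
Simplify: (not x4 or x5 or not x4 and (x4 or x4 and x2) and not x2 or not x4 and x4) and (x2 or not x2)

not x4 or x5

(not x4 or x5 or not x4 and (x4 or x4 and x2) and not x2 or not x4 and x4) and (x2 or not x2)
= (not x4 or x5 or not x4 and x4 and not x2 or not x4 and x4) and (x2 or not x2)
= (not x4 or x5 or not x4 and x4) and (x2 or not x2)
= not x4 or x5 or not x4 and x4
= not x4 or x5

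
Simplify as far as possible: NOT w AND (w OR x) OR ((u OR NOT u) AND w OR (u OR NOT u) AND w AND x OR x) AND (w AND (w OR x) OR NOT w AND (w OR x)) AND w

w OR x

NOT w AND (w OR x) OR ((u OR NOT u) AND w OR (u OR NOT u) AND w AND x OR x) AND (w AND (w OR x) OR NOT w AND (w OR x)) AND w
= NOT w AND (w OR x) OR ((u OR NOT u) AND w OR x) AND (w AND (w OR x) OR NOT w AND (w OR x)) AND w   (absorption)
= NOT w AND (w OR x) OR (w OR x) AND (w AND (w OR x) OR NOT w AND (w OR x)) AND w   (complement / identity)
= NOT w AND (w OR x) OR (w OR x) AND (w OR x) AND w   (distribution)
= NOT w AND (w OR x) OR (w OR x) AND w   (idempotence)
= w OR x   (distribution)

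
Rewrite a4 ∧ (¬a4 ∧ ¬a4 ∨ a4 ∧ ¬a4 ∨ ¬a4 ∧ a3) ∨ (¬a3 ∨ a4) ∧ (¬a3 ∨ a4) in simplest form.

a4 ∧ (¬a4 ∧ ¬a4 ∨ a4 ∧ ¬a4 ∨ ¬a4 ∧ a3) ∨ (¬a3 ∨ a4) ∧ (¬a3 ∨ a4)
= a4 ∧ (¬a4 ∨ ¬a4 ∧ a3) ∨ (¬a3 ∨ a4) ∧ (¬a3 ∨ a4)   — distribution
= a4 ∧ ¬a4 ∨ (¬a3 ∨ a4) ∧ (¬a3 ∨ a4)   — absorption
= a4 ∧ ¬a4 ∨ ¬a3 ∨ a4   — idempotence
= ¬a3 ∨ a4   — complement / identity

¬a3 ∨ a4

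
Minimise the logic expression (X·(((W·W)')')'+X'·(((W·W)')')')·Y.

(X·(((W·W)')')'+X'·(((W·W)')')')·Y
= (((W·W)')')'·Y   (distribution)
= ((W')')'·Y   (idempotence)
= W'·Y   (double negation)

W'·Y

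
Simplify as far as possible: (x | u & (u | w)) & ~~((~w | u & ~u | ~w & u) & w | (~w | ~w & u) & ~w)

(x | u) & ~w

(x | u & (u | w)) & ~~((~w | u & ~u | ~w & u) & w | (~w | ~w & u) & ~w)
= (x | u & (u | w)) & ((~w | u & ~u | ~w & u) & w | (~w | ~w & u) & ~w)   [double negation]
= (x | u & (u | w)) & ((~w | ~w & u) & w | (~w | ~w & u) & ~w)   [complement / identity]
= (x | u & (u | w)) & (~w | ~w & u)   [distribution]
= (x | u) & (~w | ~w & u)   [absorption]
= (x | u) & ~w   [absorption]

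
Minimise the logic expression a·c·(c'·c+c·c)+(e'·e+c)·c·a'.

a·c·(c'·c+c·c)+(e'·e+c)·c·a'
= a·c·c+(e'·e+c)·c·a'
= a·c·c+c·c·a'
= c·c
= c

c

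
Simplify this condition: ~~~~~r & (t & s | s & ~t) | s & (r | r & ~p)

s

~~~~~r & (t & s | s & ~t) | s & (r | r & ~p)
= ~~~~~r & (t & s | s & ~t) | s & r   — absorption
= ~~~r & (t & s | s & ~t) | s & r   — double negation
= ~r & (t & s | s & ~t) | s & r   — double negation
= ~r & s | s & r   — distribution
= s   — distribution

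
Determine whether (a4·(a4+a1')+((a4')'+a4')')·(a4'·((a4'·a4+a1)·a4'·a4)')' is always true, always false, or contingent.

contingent

(a4·(a4+a1')+((a4')'+a4')')·(a4'·((a4'·a4+a1)·a4'·a4)')'
= (a4+((a4')'+a4')')·(a4'·((a4'·a4+a1)·a4'·a4)')'   — absorption
= (a4+a4'·a4)·(a4'·((a4'·a4+a1)·a4'·a4)')'   — De Morgan
= (a4+a4'·a4)·(a4+(a4'·a4+a1)·a4'·a4)   — De Morgan
= (a4+a4'·a4)·(a4+a4'·a4)   — absorption
= a4·a4+a4'·a4   — distribution
= a4   — distribution
This depends on a4, so it is not a constant.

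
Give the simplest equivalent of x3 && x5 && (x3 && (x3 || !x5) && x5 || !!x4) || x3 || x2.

x3 && x5 && (x3 && (x3 || !x5) && x5 || !!x4) || x3 || x2
= x3 && x5 && (x3 && x5 || !!x4) || x3 || x2   (absorption)
= x3 && x5 && (x3 && x5 || x4) || x3 || x2   (double negation)
= x3 && x5 || x3 || x2   (absorption)
= x3 || x2   (absorption)

x3 || x2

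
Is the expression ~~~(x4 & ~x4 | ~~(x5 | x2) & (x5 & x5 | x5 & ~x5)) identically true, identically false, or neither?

neither

~~~(x4 & ~x4 | ~~(x5 | x2) & (x5 & x5 | x5 & ~x5))
= ~~~(x4 & ~x4 | (x5 | x2) & (x5 & x5 | x5 & ~x5))
= ~(x4 & ~x4 | (x5 | x2) & (x5 & x5 | x5 & ~x5))
= ~(x4 & ~x4 | (x5 | x2) & x5)
= ~((x5 | x2) & x5)
= ~x5
This depends on x5, so it is not a constant.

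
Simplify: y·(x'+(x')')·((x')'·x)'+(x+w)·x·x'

y·x'

y·(x'+(x')')·((x')'·x)'+(x+w)·x·x'
= y·(x'+(x')')·((x')'·x)'+x·x'   [absorption]
= y·(x'+x)·((x')'·x)'+x·x'   [double negation]
= y·((x')'·x)'+x·x'   [complement / identity]
= y·((x')'·x)'   [complement / identity]
= y·(x·x)'   [double negation]
= y·x'   [idempotence]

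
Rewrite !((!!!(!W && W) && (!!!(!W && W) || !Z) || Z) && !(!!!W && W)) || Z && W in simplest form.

Z && W

!((!!!(!W && W) && (!!!(!W && W) || !Z) || Z) && !(!!!W && W)) || Z && W
= !((!!!(!W && W) || Z) && !(!!!W && W)) || Z && W   — absorption
= !((!(!W && W) || Z) && !(!!!W && W)) || Z && W   — double negation
= !((!(!W && W) || Z) && !(!W && W)) || Z && W   — double negation
= !!(!W && W) || Z && W   — absorption
= !W && W || Z && W   — double negation
= Z && W   — complement / identity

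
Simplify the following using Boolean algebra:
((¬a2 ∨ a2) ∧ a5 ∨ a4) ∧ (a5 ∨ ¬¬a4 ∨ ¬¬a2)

a5 ∨ a4

((¬a2 ∨ a2) ∧ a5 ∨ a4) ∧ (a5 ∨ ¬¬a4 ∨ ¬¬a2)
= ((¬a2 ∨ a2) ∧ a5 ∨ a4) ∧ (a5 ∨ ¬¬a4 ∨ a2)   — double negation
= (a5 ∨ a4) ∧ (a5 ∨ ¬¬a4 ∨ a2)   — complement / identity
= (a5 ∨ a4) ∧ (a5 ∨ a4 ∨ a2)   — double negation
= a5 ∨ a4   — absorption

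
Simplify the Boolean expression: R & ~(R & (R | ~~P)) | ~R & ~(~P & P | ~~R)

~R

R & ~(R & (R | ~~P)) | ~R & ~(~P & P | ~~R)
= R & ~(R & (R | P)) | ~R & ~(~P & P | ~~R)   (double negation)
= R & ~(R & (R | P)) | ~R & ~~~R   (complement / identity)
= R & ~R | ~R & ~~~R   (absorption)
= R & ~R | ~R & ~R   (double negation)
= ~R   (distribution)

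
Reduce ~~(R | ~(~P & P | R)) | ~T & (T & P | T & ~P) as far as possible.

1

~~(R | ~(~P & P | R)) | ~T & (T & P | T & ~P)
= ~~(R | ~R) | ~T & (T & P | T & ~P)   — complement / identity
= ~~(R | ~R) | ~T & T   — distribution
= ~~(R | ~R)   — complement / identity
= R | ~R   — double negation
= 1   — complement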